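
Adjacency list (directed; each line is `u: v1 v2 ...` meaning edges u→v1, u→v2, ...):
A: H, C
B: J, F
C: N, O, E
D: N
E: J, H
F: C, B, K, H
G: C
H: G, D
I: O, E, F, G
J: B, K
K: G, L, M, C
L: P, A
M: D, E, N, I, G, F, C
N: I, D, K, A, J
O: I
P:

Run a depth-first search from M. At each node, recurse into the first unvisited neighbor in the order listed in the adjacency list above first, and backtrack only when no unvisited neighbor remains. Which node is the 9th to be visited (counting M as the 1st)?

Visit M
M → D
D → N
N → I
I → O
I → E
E → J
J → B
B → F
F → C
F → K
K → G
K → L
L → P
L → A
A → H

Visit order: M, D, N, I, O, E, J, B, F, C, K, G, L, P, A, H

F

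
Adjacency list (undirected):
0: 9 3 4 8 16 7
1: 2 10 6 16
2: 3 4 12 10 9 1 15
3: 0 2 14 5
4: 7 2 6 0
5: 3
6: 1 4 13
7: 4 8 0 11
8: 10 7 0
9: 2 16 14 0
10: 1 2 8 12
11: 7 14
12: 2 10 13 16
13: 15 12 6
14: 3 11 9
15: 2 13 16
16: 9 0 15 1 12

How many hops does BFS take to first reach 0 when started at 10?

2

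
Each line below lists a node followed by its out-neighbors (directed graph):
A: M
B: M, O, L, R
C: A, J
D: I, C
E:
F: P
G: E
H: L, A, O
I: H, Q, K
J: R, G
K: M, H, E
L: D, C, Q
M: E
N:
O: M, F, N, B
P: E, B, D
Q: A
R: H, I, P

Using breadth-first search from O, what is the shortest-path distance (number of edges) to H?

3

Level 0: O
Level 1: B, F, M, N
Level 2: E, L, P, R
Level 3: C, D, H, I, Q
Level 4: A, J, K
Level 5: G
H first appears at level 3.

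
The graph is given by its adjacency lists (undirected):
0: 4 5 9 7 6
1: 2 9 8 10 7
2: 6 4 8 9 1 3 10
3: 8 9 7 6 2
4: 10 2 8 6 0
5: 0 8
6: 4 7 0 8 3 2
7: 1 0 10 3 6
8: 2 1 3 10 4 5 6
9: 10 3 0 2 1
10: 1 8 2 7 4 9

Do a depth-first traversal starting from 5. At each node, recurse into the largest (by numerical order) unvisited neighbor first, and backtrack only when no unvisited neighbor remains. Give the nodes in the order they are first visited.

5 8 10 9 3 7 6 4 2 1 0

Visit 5
5 → 8
8 → 10
10 → 9
9 → 3
3 → 7
7 → 6
6 → 4
4 → 2
2 → 1
4 → 0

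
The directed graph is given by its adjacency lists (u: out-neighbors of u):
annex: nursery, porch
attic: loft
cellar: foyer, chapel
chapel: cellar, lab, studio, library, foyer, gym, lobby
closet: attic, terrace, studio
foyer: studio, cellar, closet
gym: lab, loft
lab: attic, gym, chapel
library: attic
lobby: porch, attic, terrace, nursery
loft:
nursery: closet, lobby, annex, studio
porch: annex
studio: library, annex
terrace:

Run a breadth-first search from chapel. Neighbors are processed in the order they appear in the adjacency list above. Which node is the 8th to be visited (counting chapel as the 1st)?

Visit chapel; enqueue cellar, lab, studio, library, foyer, gym, lobby → queue [cellar, lab, studio, library, foyer, gym, lobby]
Visit cellar → queue [lab, studio, library, foyer, gym, lobby]
Visit lab; enqueue attic → queue [studio, library, foyer, gym, lobby, attic]
Visit studio; enqueue annex → queue [library, foyer, gym, lobby, attic, annex]
Visit library → queue [foyer, gym, lobby, attic, annex]
Visit foyer; enqueue closet → queue [gym, lobby, attic, annex, closet]
Visit gym; enqueue loft → queue [lobby, attic, annex, closet, loft]
Visit lobby; enqueue porch, terrace, nursery → queue [attic, annex, closet, loft, porch, terrace, nursery]
Visit attic → queue [annex, closet, loft, porch, terrace, nursery]
Visit annex → queue [closet, loft, porch, terrace, nursery]
Visit closet → queue [loft, porch, terrace, nursery]
Visit loft → queue [porch, terrace, nursery]
Visit porch → queue [terrace, nursery]
Visit terrace → queue [nursery]
Visit nursery → queue []

Visit order: chapel, cellar, lab, studio, library, foyer, gym, lobby, attic, annex, closet, loft, porch, terrace, nursery

lobby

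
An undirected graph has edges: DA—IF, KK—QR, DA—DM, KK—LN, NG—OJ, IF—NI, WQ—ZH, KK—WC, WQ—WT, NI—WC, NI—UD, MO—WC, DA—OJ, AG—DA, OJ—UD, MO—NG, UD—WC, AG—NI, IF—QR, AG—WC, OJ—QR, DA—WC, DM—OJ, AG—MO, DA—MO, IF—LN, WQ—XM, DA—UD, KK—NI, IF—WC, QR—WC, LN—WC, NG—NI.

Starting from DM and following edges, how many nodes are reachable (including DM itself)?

13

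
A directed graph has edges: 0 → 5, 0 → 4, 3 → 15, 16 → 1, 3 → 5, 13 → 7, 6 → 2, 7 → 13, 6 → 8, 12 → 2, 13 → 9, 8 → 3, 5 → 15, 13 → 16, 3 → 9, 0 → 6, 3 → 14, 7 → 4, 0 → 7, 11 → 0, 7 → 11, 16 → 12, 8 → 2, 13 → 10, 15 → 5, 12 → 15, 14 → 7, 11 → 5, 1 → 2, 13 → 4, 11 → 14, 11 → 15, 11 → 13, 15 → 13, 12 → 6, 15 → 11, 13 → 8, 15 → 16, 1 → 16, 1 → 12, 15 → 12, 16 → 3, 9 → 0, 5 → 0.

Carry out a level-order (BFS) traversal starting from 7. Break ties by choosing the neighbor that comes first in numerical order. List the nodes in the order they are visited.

Visit 7; enqueue 4, 11, 13 → queue [4, 11, 13]
Visit 4 → queue [11, 13]
Visit 11; enqueue 0, 5, 14, 15 → queue [13, 0, 5, 14, 15]
Visit 13; enqueue 8, 9, 10, 16 → queue [0, 5, 14, 15, 8, 9, 10, 16]
Visit 0; enqueue 6 → queue [5, 14, 15, 8, 9, 10, 16, 6]
Visit 5 → queue [14, 15, 8, 9, 10, 16, 6]
Visit 14 → queue [15, 8, 9, 10, 16, 6]
Visit 15; enqueue 12 → queue [8, 9, 10, 16, 6, 12]
Visit 8; enqueue 2, 3 → queue [9, 10, 16, 6, 12, 2, 3]
Visit 9 → queue [10, 16, 6, 12, 2, 3]
Visit 10 → queue [16, 6, 12, 2, 3]
Visit 16; enqueue 1 → queue [6, 12, 2, 3, 1]
Visit 6 → queue [12, 2, 3, 1]
Visit 12 → queue [2, 3, 1]
Visit 2 → queue [3, 1]
Visit 3 → queue [1]
Visit 1 → queue []

7 4 11 13 0 5 14 15 8 9 10 16 6 12 2 3 1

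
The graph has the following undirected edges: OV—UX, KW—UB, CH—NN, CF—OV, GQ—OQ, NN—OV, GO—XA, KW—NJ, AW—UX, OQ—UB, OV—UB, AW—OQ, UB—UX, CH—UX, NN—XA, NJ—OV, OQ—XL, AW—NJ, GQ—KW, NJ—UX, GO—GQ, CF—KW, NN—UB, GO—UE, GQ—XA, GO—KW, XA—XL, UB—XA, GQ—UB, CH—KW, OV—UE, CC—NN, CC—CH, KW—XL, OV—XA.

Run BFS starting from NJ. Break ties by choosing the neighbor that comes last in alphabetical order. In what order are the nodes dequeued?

Visit NJ; enqueue UX, OV, KW, AW → queue [UX, OV, KW, AW]
Visit UX; enqueue UB, CH → queue [OV, KW, AW, UB, CH]
Visit OV; enqueue XA, UE, NN, CF → queue [KW, AW, UB, CH, XA, UE, NN, CF]
Visit KW; enqueue XL, GQ, GO → queue [AW, UB, CH, XA, UE, NN, CF, XL, GQ, GO]
Visit AW; enqueue OQ → queue [UB, CH, XA, UE, NN, CF, XL, GQ, GO, OQ]
Visit UB → queue [CH, XA, UE, NN, CF, XL, GQ, GO, OQ]
Visit CH; enqueue CC → queue [XA, UE, NN, CF, XL, GQ, GO, OQ, CC]
Visit XA → queue [UE, NN, CF, XL, GQ, GO, OQ, CC]
Visit UE → queue [NN, CF, XL, GQ, GO, OQ, CC]
Visit NN → queue [CF, XL, GQ, GO, OQ, CC]
Visit CF → queue [XL, GQ, GO, OQ, CC]
Visit XL → queue [GQ, GO, OQ, CC]
Visit GQ → queue [GO, OQ, CC]
Visit GO → queue [OQ, CC]
Visit OQ → queue [CC]
Visit CC → queue []

NJ UX OV KW AW UB CH XA UE NN CF XL GQ GO OQ CC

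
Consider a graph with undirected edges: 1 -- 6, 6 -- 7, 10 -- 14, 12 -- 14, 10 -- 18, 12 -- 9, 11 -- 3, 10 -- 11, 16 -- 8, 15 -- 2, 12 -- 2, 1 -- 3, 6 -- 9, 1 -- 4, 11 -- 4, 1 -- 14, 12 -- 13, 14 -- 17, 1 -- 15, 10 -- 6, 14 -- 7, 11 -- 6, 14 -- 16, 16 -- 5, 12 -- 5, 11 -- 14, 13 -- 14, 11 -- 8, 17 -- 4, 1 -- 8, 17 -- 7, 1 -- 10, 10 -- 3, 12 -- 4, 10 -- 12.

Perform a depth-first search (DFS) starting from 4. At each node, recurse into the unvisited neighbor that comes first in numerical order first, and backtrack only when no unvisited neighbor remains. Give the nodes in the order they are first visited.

4 -> 1 -> 3 -> 10 -> 6 -> 7 -> 14 -> 11 -> 8 -> 16 -> 5 -> 12 -> 2 -> 15 -> 9 -> 13 -> 17 -> 18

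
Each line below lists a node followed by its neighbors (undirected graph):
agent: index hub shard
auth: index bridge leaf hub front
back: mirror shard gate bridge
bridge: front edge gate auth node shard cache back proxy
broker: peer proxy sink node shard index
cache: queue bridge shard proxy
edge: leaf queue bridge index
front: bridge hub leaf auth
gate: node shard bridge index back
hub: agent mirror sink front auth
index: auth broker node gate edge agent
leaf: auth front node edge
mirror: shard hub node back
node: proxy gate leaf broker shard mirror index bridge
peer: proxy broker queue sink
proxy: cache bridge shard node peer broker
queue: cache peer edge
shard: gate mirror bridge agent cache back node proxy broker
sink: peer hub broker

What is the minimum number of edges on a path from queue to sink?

2

Level 0: queue
Level 1: cache, edge, peer
Level 2: bridge, broker, index, leaf, proxy, shard, sink
Level 3: agent, auth, back, front, gate, hub, mirror, node
sink first appears at level 2.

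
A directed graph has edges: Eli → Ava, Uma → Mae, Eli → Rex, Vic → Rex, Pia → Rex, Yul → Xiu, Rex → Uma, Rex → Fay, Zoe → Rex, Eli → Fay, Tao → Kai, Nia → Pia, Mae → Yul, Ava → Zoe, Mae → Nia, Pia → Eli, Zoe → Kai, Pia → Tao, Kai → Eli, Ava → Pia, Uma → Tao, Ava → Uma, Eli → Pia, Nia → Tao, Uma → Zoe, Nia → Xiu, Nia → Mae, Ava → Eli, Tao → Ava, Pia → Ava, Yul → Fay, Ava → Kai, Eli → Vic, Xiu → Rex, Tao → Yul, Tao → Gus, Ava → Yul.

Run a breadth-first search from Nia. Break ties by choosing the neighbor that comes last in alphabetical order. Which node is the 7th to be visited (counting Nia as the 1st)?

Visit Nia; enqueue Xiu, Tao, Pia, Mae → queue [Xiu, Tao, Pia, Mae]
Visit Xiu; enqueue Rex → queue [Tao, Pia, Mae, Rex]
Visit Tao; enqueue Yul, Kai, Gus, Ava → queue [Pia, Mae, Rex, Yul, Kai, Gus, Ava]
Visit Pia; enqueue Eli → queue [Mae, Rex, Yul, Kai, Gus, Ava, Eli]
Visit Mae → queue [Rex, Yul, Kai, Gus, Ava, Eli]
Visit Rex; enqueue Uma, Fay → queue [Yul, Kai, Gus, Ava, Eli, Uma, Fay]
Visit Yul → queue [Kai, Gus, Ava, Eli, Uma, Fay]
Visit Kai → queue [Gus, Ava, Eli, Uma, Fay]
Visit Gus → queue [Ava, Eli, Uma, Fay]
Visit Ava; enqueue Zoe → queue [Eli, Uma, Fay, Zoe]
Visit Eli; enqueue Vic → queue [Uma, Fay, Zoe, Vic]
Visit Uma → queue [Fay, Zoe, Vic]
Visit Fay → queue [Zoe, Vic]
Visit Zoe → queue [Vic]
Visit Vic → queue []

Visit order: Nia, Xiu, Tao, Pia, Mae, Rex, Yul, Kai, Gus, Ava, Eli, Uma, Fay, Zoe, Vic

Yul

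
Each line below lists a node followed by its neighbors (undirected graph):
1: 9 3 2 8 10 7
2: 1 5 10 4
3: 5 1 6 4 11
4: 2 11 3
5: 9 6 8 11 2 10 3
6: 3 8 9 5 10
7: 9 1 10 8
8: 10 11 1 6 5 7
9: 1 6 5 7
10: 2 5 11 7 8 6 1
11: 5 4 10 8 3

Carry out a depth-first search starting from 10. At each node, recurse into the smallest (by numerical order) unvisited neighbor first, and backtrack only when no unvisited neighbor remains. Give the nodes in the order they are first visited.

Visit 10
10 → 1
1 → 2
2 → 4
4 → 3
3 → 5
5 → 6
6 → 8
8 → 7
7 → 9
8 → 11

10, 1, 2, 4, 3, 5, 6, 8, 7, 9, 11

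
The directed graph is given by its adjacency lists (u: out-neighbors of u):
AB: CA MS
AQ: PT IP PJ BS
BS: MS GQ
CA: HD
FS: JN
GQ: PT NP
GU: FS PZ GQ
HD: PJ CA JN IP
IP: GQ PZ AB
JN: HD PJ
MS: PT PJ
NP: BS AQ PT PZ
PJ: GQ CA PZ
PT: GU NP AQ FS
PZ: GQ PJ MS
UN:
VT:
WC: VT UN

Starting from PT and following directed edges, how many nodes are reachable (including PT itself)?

BFS from PT visits: PT, GU, NP, AQ, FS, PZ, GQ, BS, IP, PJ, JN, MS, AB, CA, HD
Reachable nodes: 15 of 18 total.

15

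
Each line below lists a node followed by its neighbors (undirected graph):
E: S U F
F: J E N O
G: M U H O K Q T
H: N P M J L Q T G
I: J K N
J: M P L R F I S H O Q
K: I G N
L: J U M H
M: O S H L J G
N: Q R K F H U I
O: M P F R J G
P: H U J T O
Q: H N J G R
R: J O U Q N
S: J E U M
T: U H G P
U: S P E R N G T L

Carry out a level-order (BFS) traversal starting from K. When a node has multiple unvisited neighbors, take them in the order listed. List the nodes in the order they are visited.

K -> I -> G -> N -> J -> M -> U -> H -> O -> Q -> T -> R -> F -> P -> L -> S -> E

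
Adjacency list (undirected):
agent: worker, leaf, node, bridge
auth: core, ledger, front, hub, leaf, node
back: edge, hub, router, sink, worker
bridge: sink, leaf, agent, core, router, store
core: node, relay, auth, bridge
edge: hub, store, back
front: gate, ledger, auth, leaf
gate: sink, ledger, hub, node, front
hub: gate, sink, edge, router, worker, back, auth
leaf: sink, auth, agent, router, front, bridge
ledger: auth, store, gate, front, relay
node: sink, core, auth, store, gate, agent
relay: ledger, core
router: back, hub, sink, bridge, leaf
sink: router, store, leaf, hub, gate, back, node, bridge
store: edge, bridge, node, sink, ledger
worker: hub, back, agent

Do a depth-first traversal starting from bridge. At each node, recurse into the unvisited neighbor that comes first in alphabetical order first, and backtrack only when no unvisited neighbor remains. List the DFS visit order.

Visit bridge
bridge → agent
agent → leaf
leaf → auth
auth → core
core → node
node → gate
gate → front
front → ledger
ledger → relay
ledger → store
store → edge
edge → back
back → hub
hub → router
router → sink
hub → worker

bridge → agent → leaf → auth → core → node → gate → front → ledger → relay → store → edge → back → hub → router → sink → worker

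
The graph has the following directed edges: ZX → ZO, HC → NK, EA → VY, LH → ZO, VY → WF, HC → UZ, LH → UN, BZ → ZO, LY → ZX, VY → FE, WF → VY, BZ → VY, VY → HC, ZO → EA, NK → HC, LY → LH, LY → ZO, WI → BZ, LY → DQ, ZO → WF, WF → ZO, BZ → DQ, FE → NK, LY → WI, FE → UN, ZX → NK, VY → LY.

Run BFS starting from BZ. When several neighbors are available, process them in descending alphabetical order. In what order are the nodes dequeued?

Visit BZ; enqueue ZO, VY, DQ → queue [ZO, VY, DQ]
Visit ZO; enqueue WF, EA → queue [VY, DQ, WF, EA]
Visit VY; enqueue LY, HC, FE → queue [DQ, WF, EA, LY, HC, FE]
Visit DQ → queue [WF, EA, LY, HC, FE]
Visit WF → queue [EA, LY, HC, FE]
Visit EA → queue [LY, HC, FE]
Visit LY; enqueue ZX, WI, LH → queue [HC, FE, ZX, WI, LH]
Visit HC; enqueue UZ, NK → queue [FE, ZX, WI, LH, UZ, NK]
Visit FE; enqueue UN → queue [ZX, WI, LH, UZ, NK, UN]
Visit ZX → queue [WI, LH, UZ, NK, UN]
Visit WI → queue [LH, UZ, NK, UN]
Visit LH → queue [UZ, NK, UN]
Visit UZ → queue [NK, UN]
Visit NK → queue [UN]
Visit UN → queue []

BZ, ZO, VY, DQ, WF, EA, LY, HC, FE, ZX, WI, LH, UZ, NK, UN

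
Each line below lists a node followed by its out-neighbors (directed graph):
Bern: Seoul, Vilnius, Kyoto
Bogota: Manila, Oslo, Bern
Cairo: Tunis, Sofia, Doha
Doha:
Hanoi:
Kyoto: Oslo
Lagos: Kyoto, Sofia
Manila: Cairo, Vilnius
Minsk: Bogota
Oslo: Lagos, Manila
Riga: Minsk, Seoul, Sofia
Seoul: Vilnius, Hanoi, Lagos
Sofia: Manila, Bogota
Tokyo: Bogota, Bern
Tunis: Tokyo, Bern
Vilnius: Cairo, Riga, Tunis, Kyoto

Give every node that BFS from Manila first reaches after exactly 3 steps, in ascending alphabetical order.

Level 0: Manila
Level 1: Cairo, Vilnius
Level 2: Doha, Kyoto, Riga, Sofia, Tunis
Level 3: Bern, Bogota, Minsk, Oslo, Seoul, Tokyo
Level 4: Hanoi, Lagos

Bern, Bogota, Minsk, Oslo, Seoul, Tokyo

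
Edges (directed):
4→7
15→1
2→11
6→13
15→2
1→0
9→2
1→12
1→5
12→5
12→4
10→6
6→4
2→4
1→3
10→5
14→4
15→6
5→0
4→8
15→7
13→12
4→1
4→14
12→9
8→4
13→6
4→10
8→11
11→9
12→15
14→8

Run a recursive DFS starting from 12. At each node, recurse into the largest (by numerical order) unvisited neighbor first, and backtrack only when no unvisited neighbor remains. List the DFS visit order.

Visit 12
12 → 15
15 → 7
15 → 6
6 → 13
6 → 4
4 → 14
14 → 8
8 → 11
11 → 9
9 → 2
4 → 10
10 → 5
5 → 0
4 → 1
1 → 3

12, 15, 7, 6, 13, 4, 14, 8, 11, 9, 2, 10, 5, 0, 1, 3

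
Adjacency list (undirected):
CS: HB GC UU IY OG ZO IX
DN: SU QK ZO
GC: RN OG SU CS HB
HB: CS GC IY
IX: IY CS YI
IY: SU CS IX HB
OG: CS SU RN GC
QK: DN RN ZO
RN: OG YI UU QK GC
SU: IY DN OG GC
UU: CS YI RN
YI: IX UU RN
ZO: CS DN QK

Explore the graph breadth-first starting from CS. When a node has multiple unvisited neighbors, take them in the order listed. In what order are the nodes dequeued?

CS, HB, GC, UU, IY, OG, ZO, IX, RN, SU, YI, DN, QK

Visit CS; enqueue HB, GC, UU, IY, OG, ZO, IX → queue [HB, GC, UU, IY, OG, ZO, IX]
Visit HB → queue [GC, UU, IY, OG, ZO, IX]
Visit GC; enqueue RN, SU → queue [UU, IY, OG, ZO, IX, RN, SU]
Visit UU; enqueue YI → queue [IY, OG, ZO, IX, RN, SU, YI]
Visit IY → queue [OG, ZO, IX, RN, SU, YI]
Visit OG → queue [ZO, IX, RN, SU, YI]
Visit ZO; enqueue DN, QK → queue [IX, RN, SU, YI, DN, QK]
Visit IX → queue [RN, SU, YI, DN, QK]
Visit RN → queue [SU, YI, DN, QK]
Visit SU → queue [YI, DN, QK]
Visit YI → queue [DN, QK]
Visit DN → queue [QK]
Visit QK → queue []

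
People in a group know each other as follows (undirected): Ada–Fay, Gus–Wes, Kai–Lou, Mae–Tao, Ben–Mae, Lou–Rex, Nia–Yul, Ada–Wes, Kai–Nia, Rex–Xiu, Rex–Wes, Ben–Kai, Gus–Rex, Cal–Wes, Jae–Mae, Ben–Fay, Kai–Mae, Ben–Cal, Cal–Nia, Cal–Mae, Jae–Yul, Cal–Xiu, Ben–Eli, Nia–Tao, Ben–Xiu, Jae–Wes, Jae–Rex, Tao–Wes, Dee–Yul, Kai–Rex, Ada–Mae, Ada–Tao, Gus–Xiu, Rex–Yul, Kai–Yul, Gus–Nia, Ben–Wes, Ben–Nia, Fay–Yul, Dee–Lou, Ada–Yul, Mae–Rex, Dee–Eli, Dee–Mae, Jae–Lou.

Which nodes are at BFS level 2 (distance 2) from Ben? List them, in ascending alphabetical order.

Ada, Dee, Gus, Jae, Lou, Rex, Tao, Yul

Level 0: Ben
Level 1: Cal, Eli, Fay, Kai, Mae, Nia, Wes, Xiu
Level 2: Ada, Dee, Gus, Jae, Lou, Rex, Tao, Yul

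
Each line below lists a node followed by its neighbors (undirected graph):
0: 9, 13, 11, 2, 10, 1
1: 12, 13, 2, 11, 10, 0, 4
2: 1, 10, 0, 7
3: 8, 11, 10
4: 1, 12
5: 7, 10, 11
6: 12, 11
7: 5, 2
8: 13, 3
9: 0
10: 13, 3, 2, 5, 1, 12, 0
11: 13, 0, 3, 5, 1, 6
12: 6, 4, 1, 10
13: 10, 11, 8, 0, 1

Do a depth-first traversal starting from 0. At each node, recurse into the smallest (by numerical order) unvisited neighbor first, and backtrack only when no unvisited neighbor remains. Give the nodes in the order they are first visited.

Visit 0
0 → 1
1 → 2
2 → 7
7 → 5
5 → 10
10 → 3
3 → 8
8 → 13
13 → 11
11 → 6
6 → 12
12 → 4
0 → 9

0 -> 1 -> 2 -> 7 -> 5 -> 10 -> 3 -> 8 -> 13 -> 11 -> 6 -> 12 -> 4 -> 9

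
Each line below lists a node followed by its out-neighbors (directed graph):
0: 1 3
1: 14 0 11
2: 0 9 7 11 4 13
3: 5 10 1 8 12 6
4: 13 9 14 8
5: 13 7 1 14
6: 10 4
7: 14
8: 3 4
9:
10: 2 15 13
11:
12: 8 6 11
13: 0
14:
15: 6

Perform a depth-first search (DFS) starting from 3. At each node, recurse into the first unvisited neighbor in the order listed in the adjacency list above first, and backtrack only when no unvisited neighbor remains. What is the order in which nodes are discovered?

Visit 3
3 → 5
5 → 13
13 → 0
0 → 1
1 → 14
1 → 11
5 → 7
3 → 10
10 → 2
2 → 9
2 → 4
4 → 8
10 → 15
15 → 6
3 → 12

3 5 13 0 1 14 11 7 10 2 9 4 8 15 6 12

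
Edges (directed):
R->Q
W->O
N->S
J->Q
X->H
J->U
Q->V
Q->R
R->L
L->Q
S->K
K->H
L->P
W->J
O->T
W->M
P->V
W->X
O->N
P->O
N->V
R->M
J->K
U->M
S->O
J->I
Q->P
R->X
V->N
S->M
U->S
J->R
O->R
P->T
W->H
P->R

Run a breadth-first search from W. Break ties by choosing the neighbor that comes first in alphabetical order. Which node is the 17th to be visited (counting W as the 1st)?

S

Visit W; enqueue H, J, M, O, X → queue [H, J, M, O, X]
Visit H → queue [J, M, O, X]
Visit J; enqueue I, K, Q, R, U → queue [M, O, X, I, K, Q, R, U]
Visit M → queue [O, X, I, K, Q, R, U]
Visit O; enqueue N, T → queue [X, I, K, Q, R, U, N, T]
Visit X → queue [I, K, Q, R, U, N, T]
Visit I → queue [K, Q, R, U, N, T]
Visit K → queue [Q, R, U, N, T]
Visit Q; enqueue P, V → queue [R, U, N, T, P, V]
Visit R; enqueue L → queue [U, N, T, P, V, L]
Visit U; enqueue S → queue [N, T, P, V, L, S]
Visit N → queue [T, P, V, L, S]
Visit T → queue [P, V, L, S]
Visit P → queue [V, L, S]
Visit V → queue [L, S]
Visit L → queue [S]
Visit S → queue []

Visit order: W, H, J, M, O, X, I, K, Q, R, U, N, T, P, V, L, S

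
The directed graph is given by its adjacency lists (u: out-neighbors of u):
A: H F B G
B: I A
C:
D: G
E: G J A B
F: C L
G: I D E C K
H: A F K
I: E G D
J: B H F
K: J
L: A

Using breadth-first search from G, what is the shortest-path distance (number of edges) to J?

2

Level 0: G
Level 1: C, D, E, I, K
Level 2: A, B, J
Level 3: F, H
Level 4: L
J first appears at level 2.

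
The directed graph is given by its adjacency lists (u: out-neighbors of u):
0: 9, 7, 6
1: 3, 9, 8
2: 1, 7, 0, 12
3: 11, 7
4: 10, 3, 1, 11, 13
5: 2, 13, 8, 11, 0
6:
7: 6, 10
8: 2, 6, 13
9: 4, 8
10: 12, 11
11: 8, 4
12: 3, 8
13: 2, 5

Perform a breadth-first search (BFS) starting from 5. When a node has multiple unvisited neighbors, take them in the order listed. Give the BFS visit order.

Visit 5; enqueue 2, 13, 8, 11, 0 → queue [2, 13, 8, 11, 0]
Visit 2; enqueue 1, 7, 12 → queue [13, 8, 11, 0, 1, 7, 12]
Visit 13 → queue [8, 11, 0, 1, 7, 12]
Visit 8; enqueue 6 → queue [11, 0, 1, 7, 12, 6]
Visit 11; enqueue 4 → queue [0, 1, 7, 12, 6, 4]
Visit 0; enqueue 9 → queue [1, 7, 12, 6, 4, 9]
Visit 1; enqueue 3 → queue [7, 12, 6, 4, 9, 3]
Visit 7; enqueue 10 → queue [12, 6, 4, 9, 3, 10]
Visit 12 → queue [6, 4, 9, 3, 10]
Visit 6 → queue [4, 9, 3, 10]
Visit 4 → queue [9, 3, 10]
Visit 9 → queue [3, 10]
Visit 3 → queue [10]
Visit 10 → queue []

5 2 13 8 11 0 1 7 12 6 4 9 3 10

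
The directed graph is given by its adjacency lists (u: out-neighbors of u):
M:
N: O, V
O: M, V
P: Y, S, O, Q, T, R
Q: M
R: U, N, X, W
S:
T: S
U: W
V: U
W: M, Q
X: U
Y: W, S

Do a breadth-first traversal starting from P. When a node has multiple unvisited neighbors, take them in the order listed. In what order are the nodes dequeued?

P → Y → S → O → Q → T → R → W → M → V → U → N → X

Visit P; enqueue Y, S, O, Q, T, R → queue [Y, S, O, Q, T, R]
Visit Y; enqueue W → queue [S, O, Q, T, R, W]
Visit S → queue [O, Q, T, R, W]
Visit O; enqueue M, V → queue [Q, T, R, W, M, V]
Visit Q → queue [T, R, W, M, V]
Visit T → queue [R, W, M, V]
Visit R; enqueue U, N, X → queue [W, M, V, U, N, X]
Visit W → queue [M, V, U, N, X]
Visit M → queue [V, U, N, X]
Visit V → queue [U, N, X]
Visit U → queue [N, X]
Visit N → queue [X]
Visit X → queue []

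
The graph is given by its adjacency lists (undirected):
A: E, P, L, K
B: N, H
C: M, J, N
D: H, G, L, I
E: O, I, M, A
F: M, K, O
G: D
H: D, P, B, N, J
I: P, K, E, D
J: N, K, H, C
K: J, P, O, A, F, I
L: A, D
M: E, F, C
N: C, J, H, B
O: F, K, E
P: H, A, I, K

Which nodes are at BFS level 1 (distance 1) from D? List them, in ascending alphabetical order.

G, H, I, L

Level 0: D
Level 1: G, H, I, L
Level 2: A, B, E, J, K, N, P
Level 3: C, F, M, O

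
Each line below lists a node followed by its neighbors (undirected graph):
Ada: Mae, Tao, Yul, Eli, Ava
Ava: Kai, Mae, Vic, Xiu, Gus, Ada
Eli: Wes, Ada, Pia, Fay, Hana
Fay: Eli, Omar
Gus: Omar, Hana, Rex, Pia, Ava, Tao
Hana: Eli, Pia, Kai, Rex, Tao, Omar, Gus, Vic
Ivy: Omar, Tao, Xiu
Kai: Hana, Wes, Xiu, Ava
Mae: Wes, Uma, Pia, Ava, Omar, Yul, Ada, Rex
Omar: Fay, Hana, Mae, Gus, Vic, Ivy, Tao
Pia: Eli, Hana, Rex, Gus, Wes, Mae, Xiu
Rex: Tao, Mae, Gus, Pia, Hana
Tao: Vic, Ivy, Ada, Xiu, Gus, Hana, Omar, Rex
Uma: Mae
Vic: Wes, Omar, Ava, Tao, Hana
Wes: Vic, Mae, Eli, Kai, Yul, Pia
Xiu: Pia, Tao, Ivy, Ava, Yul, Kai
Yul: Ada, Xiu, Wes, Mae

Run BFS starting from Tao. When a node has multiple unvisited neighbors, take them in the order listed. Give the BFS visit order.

Tao, Vic, Ivy, Ada, Xiu, Gus, Hana, Omar, Rex, Wes, Ava, Mae, Yul, Eli, Pia, Kai, Fay, Uma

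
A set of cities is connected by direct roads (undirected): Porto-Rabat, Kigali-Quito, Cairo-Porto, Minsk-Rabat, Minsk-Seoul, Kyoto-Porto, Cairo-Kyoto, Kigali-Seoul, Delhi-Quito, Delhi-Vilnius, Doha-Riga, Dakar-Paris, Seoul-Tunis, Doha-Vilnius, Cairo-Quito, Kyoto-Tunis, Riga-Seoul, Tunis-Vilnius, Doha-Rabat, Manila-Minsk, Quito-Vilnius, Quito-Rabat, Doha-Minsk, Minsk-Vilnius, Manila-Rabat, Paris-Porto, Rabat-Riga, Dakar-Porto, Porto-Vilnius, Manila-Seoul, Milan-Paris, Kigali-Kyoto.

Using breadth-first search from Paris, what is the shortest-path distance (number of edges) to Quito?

3

Level 0: Paris
Level 1: Dakar, Milan, Porto
Level 2: Cairo, Kyoto, Rabat, Vilnius
Level 3: Delhi, Doha, Kigali, Manila, Minsk, Quito, Riga, Tunis
Level 4: Seoul
Quito first appears at level 3.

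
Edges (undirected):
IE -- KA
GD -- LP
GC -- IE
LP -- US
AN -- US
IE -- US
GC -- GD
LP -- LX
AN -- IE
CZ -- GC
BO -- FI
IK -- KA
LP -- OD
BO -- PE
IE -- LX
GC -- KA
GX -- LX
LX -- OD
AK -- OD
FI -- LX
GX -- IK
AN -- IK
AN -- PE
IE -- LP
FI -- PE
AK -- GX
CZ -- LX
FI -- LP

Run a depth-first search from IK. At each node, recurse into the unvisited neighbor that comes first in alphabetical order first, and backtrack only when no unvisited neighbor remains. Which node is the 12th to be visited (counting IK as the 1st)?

OD

Visit IK
IK → AN
AN → IE
IE → GC
GC → CZ
CZ → LX
LX → FI
FI → BO
BO → PE
FI → LP
LP → GD
LP → OD
OD → AK
AK → GX
LP → US
GC → KA

Visit order: IK, AN, IE, GC, CZ, LX, FI, BO, PE, LP, GD, OD, AK, GX, US, KA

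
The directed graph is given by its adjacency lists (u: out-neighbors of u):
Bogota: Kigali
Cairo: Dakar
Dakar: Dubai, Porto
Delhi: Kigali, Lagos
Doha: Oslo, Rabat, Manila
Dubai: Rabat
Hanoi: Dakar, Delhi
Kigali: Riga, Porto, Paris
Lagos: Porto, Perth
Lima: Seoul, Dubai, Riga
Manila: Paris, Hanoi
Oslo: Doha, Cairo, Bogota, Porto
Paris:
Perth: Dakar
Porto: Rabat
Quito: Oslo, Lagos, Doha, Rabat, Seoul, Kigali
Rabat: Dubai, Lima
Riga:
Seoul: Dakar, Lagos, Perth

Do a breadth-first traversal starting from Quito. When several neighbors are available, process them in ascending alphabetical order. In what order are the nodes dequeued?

Visit Quito; enqueue Doha, Kigali, Lagos, Oslo, Rabat, Seoul → queue [Doha, Kigali, Lagos, Oslo, Rabat, Seoul]
Visit Doha; enqueue Manila → queue [Kigali, Lagos, Oslo, Rabat, Seoul, Manila]
Visit Kigali; enqueue Paris, Porto, Riga → queue [Lagos, Oslo, Rabat, Seoul, Manila, Paris, Porto, Riga]
Visit Lagos; enqueue Perth → queue [Oslo, Rabat, Seoul, Manila, Paris, Porto, Riga, Perth]
Visit Oslo; enqueue Bogota, Cairo → queue [Rabat, Seoul, Manila, Paris, Porto, Riga, Perth, Bogota, Cairo]
Visit Rabat; enqueue Dubai, Lima → queue [Seoul, Manila, Paris, Porto, Riga, Perth, Bogota, Cairo, Dubai, Lima]
Visit Seoul; enqueue Dakar → queue [Manila, Paris, Porto, Riga, Perth, Bogota, Cairo, Dubai, Lima, Dakar]
Visit Manila; enqueue Hanoi → queue [Paris, Porto, Riga, Perth, Bogota, Cairo, Dubai, Lima, Dakar, Hanoi]
Visit Paris → queue [Porto, Riga, Perth, Bogota, Cairo, Dubai, Lima, Dakar, Hanoi]
Visit Porto → queue [Riga, Perth, Bogota, Cairo, Dubai, Lima, Dakar, Hanoi]
Visit Riga → queue [Perth, Bogota, Cairo, Dubai, Lima, Dakar, Hanoi]
Visit Perth → queue [Bogota, Cairo, Dubai, Lima, Dakar, Hanoi]
Visit Bogota → queue [Cairo, Dubai, Lima, Dakar, Hanoi]
Visit Cairo → queue [Dubai, Lima, Dakar, Hanoi]
Visit Dubai → queue [Lima, Dakar, Hanoi]
Visit Lima → queue [Dakar, Hanoi]
Visit Dakar → queue [Hanoi]
Visit Hanoi; enqueue Delhi → queue [Delhi]
Visit Delhi → queue []

Quito Doha Kigali Lagos Oslo Rabat Seoul Manila Paris Porto Riga Perth Bogota Cairo Dubai Lima Dakar Hanoi Delhi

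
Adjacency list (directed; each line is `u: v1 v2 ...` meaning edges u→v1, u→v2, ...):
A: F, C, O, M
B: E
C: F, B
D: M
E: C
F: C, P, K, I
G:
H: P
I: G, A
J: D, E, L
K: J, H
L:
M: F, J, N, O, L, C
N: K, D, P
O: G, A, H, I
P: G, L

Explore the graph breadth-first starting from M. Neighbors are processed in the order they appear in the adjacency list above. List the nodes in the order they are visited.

Visit M; enqueue F, J, N, O, L, C → queue [F, J, N, O, L, C]
Visit F; enqueue P, K, I → queue [J, N, O, L, C, P, K, I]
Visit J; enqueue D, E → queue [N, O, L, C, P, K, I, D, E]
Visit N → queue [O, L, C, P, K, I, D, E]
Visit O; enqueue G, A, H → queue [L, C, P, K, I, D, E, G, A, H]
Visit L → queue [C, P, K, I, D, E, G, A, H]
Visit C; enqueue B → queue [P, K, I, D, E, G, A, H, B]
Visit P → queue [K, I, D, E, G, A, H, B]
Visit K → queue [I, D, E, G, A, H, B]
Visit I → queue [D, E, G, A, H, B]
Visit D → queue [E, G, A, H, B]
Visit E → queue [G, A, H, B]
Visit G → queue [A, H, B]
Visit A → queue [H, B]
Visit H → queue [B]
Visit B → queue []

M -> F -> J -> N -> O -> L -> C -> P -> K -> I -> D -> E -> G -> A -> H -> B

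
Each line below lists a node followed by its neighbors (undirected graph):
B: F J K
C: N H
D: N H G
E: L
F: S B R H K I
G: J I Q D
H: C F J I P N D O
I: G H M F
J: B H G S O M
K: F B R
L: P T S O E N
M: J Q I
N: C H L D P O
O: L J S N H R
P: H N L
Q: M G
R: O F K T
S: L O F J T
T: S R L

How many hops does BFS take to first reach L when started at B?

3

Level 0: B
Level 1: F, J, K
Level 2: G, H, I, M, O, R, S
Level 3: C, D, L, N, P, Q, T
Level 4: E
L first appears at level 3.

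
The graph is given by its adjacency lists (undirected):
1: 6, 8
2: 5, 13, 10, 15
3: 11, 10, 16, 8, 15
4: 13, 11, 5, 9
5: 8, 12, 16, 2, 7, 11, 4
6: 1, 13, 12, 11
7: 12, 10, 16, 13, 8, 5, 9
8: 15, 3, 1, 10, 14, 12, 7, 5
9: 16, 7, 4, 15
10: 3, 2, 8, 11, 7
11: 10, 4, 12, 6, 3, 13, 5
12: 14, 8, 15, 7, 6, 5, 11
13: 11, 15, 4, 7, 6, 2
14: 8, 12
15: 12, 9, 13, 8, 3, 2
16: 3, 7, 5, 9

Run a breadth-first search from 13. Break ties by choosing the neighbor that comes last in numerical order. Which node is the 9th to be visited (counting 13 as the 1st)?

Visit 13; enqueue 15, 11, 7, 6, 4, 2 → queue [15, 11, 7, 6, 4, 2]
Visit 15; enqueue 12, 9, 8, 3 → queue [11, 7, 6, 4, 2, 12, 9, 8, 3]
Visit 11; enqueue 10, 5 → queue [7, 6, 4, 2, 12, 9, 8, 3, 10, 5]
Visit 7; enqueue 16 → queue [6, 4, 2, 12, 9, 8, 3, 10, 5, 16]
Visit 6; enqueue 1 → queue [4, 2, 12, 9, 8, 3, 10, 5, 16, 1]
Visit 4 → queue [2, 12, 9, 8, 3, 10, 5, 16, 1]
Visit 2 → queue [12, 9, 8, 3, 10, 5, 16, 1]
Visit 12; enqueue 14 → queue [9, 8, 3, 10, 5, 16, 1, 14]
Visit 9 → queue [8, 3, 10, 5, 16, 1, 14]
Visit 8 → queue [3, 10, 5, 16, 1, 14]
Visit 3 → queue [10, 5, 16, 1, 14]
Visit 10 → queue [5, 16, 1, 14]
Visit 5 → queue [16, 1, 14]
Visit 16 → queue [1, 14]
Visit 1 → queue [14]
Visit 14 → queue []

Visit order: 13, 15, 11, 7, 6, 4, 2, 12, 9, 8, 3, 10, 5, 16, 1, 14

9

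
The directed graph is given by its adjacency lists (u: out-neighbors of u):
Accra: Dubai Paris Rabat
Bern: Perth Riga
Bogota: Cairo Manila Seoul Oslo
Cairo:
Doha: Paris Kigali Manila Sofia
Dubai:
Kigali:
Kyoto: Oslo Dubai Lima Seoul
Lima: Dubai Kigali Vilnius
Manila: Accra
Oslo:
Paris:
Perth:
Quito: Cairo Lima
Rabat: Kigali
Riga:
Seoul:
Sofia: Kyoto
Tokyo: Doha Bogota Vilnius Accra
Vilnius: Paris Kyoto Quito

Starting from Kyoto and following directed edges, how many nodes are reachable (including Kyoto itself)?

10

BFS from Kyoto visits: Kyoto, Oslo, Dubai, Lima, Seoul, Kigali, Vilnius, Paris, Quito, Cairo
Reachable nodes: 10 of 20 total.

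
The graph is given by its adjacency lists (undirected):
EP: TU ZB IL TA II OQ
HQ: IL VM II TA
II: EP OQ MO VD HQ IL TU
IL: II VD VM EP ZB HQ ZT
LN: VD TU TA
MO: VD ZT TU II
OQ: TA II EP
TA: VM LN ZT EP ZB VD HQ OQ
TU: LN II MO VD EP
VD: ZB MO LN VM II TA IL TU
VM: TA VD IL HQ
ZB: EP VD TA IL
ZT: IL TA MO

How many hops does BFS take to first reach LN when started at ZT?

2

Level 0: ZT
Level 1: IL, MO, TA
Level 2: EP, HQ, II, LN, OQ, TU, VD, VM, ZB
LN first appears at level 2.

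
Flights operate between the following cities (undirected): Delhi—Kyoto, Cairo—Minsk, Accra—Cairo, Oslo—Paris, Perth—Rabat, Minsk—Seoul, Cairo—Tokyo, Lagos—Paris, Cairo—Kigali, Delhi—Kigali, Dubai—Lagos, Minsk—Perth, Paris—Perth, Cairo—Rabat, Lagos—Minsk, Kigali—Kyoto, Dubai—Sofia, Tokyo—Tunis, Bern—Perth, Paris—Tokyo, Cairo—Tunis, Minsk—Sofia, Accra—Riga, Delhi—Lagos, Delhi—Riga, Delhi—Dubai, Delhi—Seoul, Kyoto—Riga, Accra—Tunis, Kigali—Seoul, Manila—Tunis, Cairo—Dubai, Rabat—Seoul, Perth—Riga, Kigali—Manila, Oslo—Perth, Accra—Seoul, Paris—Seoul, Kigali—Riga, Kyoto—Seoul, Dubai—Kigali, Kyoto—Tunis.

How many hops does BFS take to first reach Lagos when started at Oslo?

Level 0: Oslo
Level 1: Paris, Perth
Level 2: Bern, Lagos, Minsk, Rabat, Riga, Seoul, Tokyo
Level 3: Accra, Cairo, Delhi, Dubai, Kigali, Kyoto, Sofia, Tunis
Level 4: Manila
Lagos first appears at level 2.

2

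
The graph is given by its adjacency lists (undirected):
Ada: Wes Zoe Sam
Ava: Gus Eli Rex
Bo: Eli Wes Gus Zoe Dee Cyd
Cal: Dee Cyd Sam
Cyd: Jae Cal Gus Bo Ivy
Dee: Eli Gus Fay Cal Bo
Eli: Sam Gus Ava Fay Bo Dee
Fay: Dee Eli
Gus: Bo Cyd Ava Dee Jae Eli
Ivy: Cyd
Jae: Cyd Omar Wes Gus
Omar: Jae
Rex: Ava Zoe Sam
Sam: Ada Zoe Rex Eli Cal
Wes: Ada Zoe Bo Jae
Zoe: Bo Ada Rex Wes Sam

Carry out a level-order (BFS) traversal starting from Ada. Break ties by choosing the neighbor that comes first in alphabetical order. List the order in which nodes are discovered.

Ada → Sam → Wes → Zoe → Cal → Eli → Rex → Bo → Jae → Cyd → Dee → Ava → Fay → Gus → Omar → Ivy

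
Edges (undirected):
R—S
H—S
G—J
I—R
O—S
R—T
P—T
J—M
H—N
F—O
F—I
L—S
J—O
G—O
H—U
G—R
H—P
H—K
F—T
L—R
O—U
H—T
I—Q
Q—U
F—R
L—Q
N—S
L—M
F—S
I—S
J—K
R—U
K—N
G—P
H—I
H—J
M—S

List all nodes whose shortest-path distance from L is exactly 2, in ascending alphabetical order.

Level 0: L
Level 1: M, Q, R, S
Level 2: F, G, H, I, J, N, O, T, U
Level 3: K, P

F, G, H, I, J, N, O, T, U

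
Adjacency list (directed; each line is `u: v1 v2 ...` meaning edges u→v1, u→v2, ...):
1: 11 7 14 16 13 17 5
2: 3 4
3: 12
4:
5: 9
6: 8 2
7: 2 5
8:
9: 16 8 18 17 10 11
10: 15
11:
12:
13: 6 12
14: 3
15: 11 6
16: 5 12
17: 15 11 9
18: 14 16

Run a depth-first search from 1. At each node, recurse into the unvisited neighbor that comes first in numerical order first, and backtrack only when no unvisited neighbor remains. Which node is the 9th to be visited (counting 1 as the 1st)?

3

Visit 1
1 → 5
5 → 9
9 → 8
9 → 10
10 → 15
15 → 6
6 → 2
2 → 3
3 → 12
2 → 4
15 → 11
9 → 16
9 → 17
9 → 18
18 → 14
1 → 7
1 → 13

Visit order: 1, 5, 9, 8, 10, 15, 6, 2, 3, 12, 4, 11, 16, 17, 18, 14, 7, 13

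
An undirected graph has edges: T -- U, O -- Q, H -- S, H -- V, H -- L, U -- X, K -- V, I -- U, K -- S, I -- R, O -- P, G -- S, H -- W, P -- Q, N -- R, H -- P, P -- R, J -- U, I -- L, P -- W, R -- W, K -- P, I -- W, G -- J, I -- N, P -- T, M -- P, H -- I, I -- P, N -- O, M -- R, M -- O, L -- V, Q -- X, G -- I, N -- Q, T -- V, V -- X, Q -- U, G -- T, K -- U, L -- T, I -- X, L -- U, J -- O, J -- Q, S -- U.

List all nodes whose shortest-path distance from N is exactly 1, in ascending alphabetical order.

I, O, Q, R

Level 0: N
Level 1: I, O, Q, R
Level 2: G, H, J, L, M, P, U, W, X
Level 3: K, S, T, V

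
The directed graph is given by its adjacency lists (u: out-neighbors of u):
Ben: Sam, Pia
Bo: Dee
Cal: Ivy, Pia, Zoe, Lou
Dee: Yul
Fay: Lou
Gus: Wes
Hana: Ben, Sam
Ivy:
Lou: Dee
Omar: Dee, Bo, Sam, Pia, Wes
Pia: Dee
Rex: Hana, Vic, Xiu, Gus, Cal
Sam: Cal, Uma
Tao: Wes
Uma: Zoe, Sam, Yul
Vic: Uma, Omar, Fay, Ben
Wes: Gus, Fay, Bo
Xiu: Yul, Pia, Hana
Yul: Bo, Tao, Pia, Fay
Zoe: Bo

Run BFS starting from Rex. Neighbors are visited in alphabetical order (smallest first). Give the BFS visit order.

Rex, Cal, Gus, Hana, Vic, Xiu, Ivy, Lou, Pia, Zoe, Wes, Ben, Sam, Fay, Omar, Uma, Yul, Dee, Bo, Tao

Visit Rex; enqueue Cal, Gus, Hana, Vic, Xiu → queue [Cal, Gus, Hana, Vic, Xiu]
Visit Cal; enqueue Ivy, Lou, Pia, Zoe → queue [Gus, Hana, Vic, Xiu, Ivy, Lou, Pia, Zoe]
Visit Gus; enqueue Wes → queue [Hana, Vic, Xiu, Ivy, Lou, Pia, Zoe, Wes]
Visit Hana; enqueue Ben, Sam → queue [Vic, Xiu, Ivy, Lou, Pia, Zoe, Wes, Ben, Sam]
Visit Vic; enqueue Fay, Omar, Uma → queue [Xiu, Ivy, Lou, Pia, Zoe, Wes, Ben, Sam, Fay, Omar, Uma]
Visit Xiu; enqueue Yul → queue [Ivy, Lou, Pia, Zoe, Wes, Ben, Sam, Fay, Omar, Uma, Yul]
Visit Ivy → queue [Lou, Pia, Zoe, Wes, Ben, Sam, Fay, Omar, Uma, Yul]
Visit Lou; enqueue Dee → queue [Pia, Zoe, Wes, Ben, Sam, Fay, Omar, Uma, Yul, Dee]
Visit Pia → queue [Zoe, Wes, Ben, Sam, Fay, Omar, Uma, Yul, Dee]
Visit Zoe; enqueue Bo → queue [Wes, Ben, Sam, Fay, Omar, Uma, Yul, Dee, Bo]
Visit Wes → queue [Ben, Sam, Fay, Omar, Uma, Yul, Dee, Bo]
Visit Ben → queue [Sam, Fay, Omar, Uma, Yul, Dee, Bo]
Visit Sam → queue [Fay, Omar, Uma, Yul, Dee, Bo]
Visit Fay → queue [Omar, Uma, Yul, Dee, Bo]
Visit Omar → queue [Uma, Yul, Dee, Bo]
Visit Uma → queue [Yul, Dee, Bo]
Visit Yul; enqueue Tao → queue [Dee, Bo, Tao]
Visit Dee → queue [Bo, Tao]
Visit Bo → queue [Tao]
Visit Tao → queue []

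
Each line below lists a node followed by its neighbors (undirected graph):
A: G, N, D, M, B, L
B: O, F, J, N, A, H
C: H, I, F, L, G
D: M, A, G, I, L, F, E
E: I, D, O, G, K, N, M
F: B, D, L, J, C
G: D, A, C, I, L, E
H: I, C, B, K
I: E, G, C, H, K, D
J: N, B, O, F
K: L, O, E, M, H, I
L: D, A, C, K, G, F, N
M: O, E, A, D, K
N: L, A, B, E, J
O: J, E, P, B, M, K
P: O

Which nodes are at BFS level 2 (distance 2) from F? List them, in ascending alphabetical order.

Level 0: F
Level 1: B, C, D, J, L
Level 2: A, E, G, H, I, K, M, N, O
Level 3: P

A, E, G, H, I, K, M, N, O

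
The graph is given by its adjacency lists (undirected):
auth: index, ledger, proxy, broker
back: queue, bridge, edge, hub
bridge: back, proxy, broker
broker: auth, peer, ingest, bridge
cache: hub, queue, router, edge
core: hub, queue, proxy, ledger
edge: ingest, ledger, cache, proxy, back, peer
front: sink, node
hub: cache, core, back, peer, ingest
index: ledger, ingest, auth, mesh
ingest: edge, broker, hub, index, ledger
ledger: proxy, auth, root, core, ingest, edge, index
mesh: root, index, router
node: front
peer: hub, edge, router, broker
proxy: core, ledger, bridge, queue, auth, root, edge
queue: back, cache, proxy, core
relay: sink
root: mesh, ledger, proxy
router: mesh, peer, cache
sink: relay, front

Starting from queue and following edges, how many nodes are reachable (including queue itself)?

17

BFS from queue visits: queue, back, cache, proxy, core, bridge, edge, hub, router, ledger, auth, root, broker, ingest, peer, mesh, index
Reachable nodes: 17 of 21 total.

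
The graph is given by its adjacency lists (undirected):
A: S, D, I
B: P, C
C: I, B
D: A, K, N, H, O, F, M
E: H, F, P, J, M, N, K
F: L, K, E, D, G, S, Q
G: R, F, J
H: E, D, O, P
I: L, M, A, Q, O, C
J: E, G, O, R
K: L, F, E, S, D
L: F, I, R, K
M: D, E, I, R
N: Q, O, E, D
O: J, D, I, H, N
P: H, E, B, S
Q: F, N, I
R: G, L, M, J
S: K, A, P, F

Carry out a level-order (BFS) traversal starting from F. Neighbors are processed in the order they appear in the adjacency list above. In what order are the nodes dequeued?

F, L, K, E, D, G, S, Q, I, R, H, P, J, M, N, A, O, C, B

Visit F; enqueue L, K, E, D, G, S, Q → queue [L, K, E, D, G, S, Q]
Visit L; enqueue I, R → queue [K, E, D, G, S, Q, I, R]
Visit K → queue [E, D, G, S, Q, I, R]
Visit E; enqueue H, P, J, M, N → queue [D, G, S, Q, I, R, H, P, J, M, N]
Visit D; enqueue A, O → queue [G, S, Q, I, R, H, P, J, M, N, A, O]
Visit G → queue [S, Q, I, R, H, P, J, M, N, A, O]
Visit S → queue [Q, I, R, H, P, J, M, N, A, O]
Visit Q → queue [I, R, H, P, J, M, N, A, O]
Visit I; enqueue C → queue [R, H, P, J, M, N, A, O, C]
Visit R → queue [H, P, J, M, N, A, O, C]
Visit H → queue [P, J, M, N, A, O, C]
Visit P; enqueue B → queue [J, M, N, A, O, C, B]
Visit J → queue [M, N, A, O, C, B]
Visit M → queue [N, A, O, C, B]
Visit N → queue [A, O, C, B]
Visit A → queue [O, C, B]
Visit O → queue [C, B]
Visit C → queue [B]
Visit B → queue []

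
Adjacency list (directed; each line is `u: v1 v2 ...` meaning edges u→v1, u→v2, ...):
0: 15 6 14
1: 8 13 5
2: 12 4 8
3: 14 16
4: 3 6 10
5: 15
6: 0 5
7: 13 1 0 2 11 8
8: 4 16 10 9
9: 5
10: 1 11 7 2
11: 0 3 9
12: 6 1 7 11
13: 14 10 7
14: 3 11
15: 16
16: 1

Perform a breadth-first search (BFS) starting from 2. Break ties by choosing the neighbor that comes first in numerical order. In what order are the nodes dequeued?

2, 4, 8, 12, 3, 6, 10, 9, 16, 1, 7, 11, 14, 0, 5, 13, 15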